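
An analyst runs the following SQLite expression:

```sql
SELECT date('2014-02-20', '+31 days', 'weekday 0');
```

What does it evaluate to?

February 2014 has 28 days; 8 remain after the 20th, so 9 days reach 2014-03-01.
Advancing 22 more days within March lands on 2014-03-23.
`weekday 0` advances to the next Sunday; 2014-03-23 is already a Sunday, so it stays at 2014-03-23.

2014-03-23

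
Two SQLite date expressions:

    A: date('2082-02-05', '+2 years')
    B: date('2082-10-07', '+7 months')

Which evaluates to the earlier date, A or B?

B

A = 2084-02-05.
B = 2083-05-07.
B is earlier.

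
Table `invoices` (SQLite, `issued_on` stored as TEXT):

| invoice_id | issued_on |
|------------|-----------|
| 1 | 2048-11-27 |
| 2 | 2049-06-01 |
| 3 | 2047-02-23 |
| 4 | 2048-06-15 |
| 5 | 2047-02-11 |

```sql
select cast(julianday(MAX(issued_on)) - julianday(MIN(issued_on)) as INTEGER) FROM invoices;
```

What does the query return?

841

MIN = 2047-02-11, MAX = 2049-06-01.
17 days remain in February 2047 after the 11th (28 − 11).
Full months from March 2047 through May 2049 contribute their day counts.
Then 1 day into June 2049.
Total: 17 + 31 + 30 + 31 + 30 + 31 + 31 + 30 + 31 + 30 + 31 + 31 + 29 + 31 + 30 + 31 + 30 + 31 + 31 + 30 + 31 + 30 + 31 + 31 + 28 + 31 + 30 + 31 + 1 = 841.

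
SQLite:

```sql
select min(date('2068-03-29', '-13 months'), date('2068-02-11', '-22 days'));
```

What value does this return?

2067-03-01

date('2068-03-29', '-13 months') → 2067-03-01.
date('2068-02-11', '-22 days') → 2068-01-20.
Earlier of the two is 2067-03-01.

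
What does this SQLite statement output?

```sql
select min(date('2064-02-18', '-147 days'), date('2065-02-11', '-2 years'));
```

date('2064-02-18', '-147 days') → 2063-09-24.
date('2065-02-11', '-2 years') → 2063-02-11.
Earlier of the two is 2063-02-11.

2063-02-11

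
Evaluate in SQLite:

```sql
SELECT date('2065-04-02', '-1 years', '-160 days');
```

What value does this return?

2063-10-25

Adding -1 year to 2065-04-02 gives 2064-04-02.
Applying '-160 days' to 2064-04-02: counting 160 days back gives 2063-10-25.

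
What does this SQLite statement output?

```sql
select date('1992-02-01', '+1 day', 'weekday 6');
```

Advancing 1 more day within February lands on 1992-02-02.
`weekday 6` advances to the next Saturday; 1992-02-02 is a Sunday, so it moves forward to 1992-02-08.

1992-02-08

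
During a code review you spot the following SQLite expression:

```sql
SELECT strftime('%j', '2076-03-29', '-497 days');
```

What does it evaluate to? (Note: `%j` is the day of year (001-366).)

First apply '-497 days': 2076-03-29 → 2074-11-18.
Day-of-year for 2074-11-18: days since 2074-01-01 inclusive = 322, zero-padded to 322.

322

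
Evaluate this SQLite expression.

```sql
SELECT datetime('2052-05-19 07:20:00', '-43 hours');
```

-43 hours from 2052-05-19 07:20:00 is 2052-05-17 12:20:00 (crosses midnight).

2052-05-17 12:20:00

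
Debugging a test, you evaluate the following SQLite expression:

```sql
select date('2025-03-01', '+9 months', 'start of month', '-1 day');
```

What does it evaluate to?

2025-11-30

Adding +9 months to 2025-03-01 gives 2025-12-01.
`start of month` rewinds 2025-12-01 to 2025-12-01.
Going back 1 day from 2025-12-01 reaches 2025-11-30 (last day of November, 30 days).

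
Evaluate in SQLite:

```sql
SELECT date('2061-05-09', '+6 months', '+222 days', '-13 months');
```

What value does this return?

2061-05-19

Adding +6 months to 2061-05-09 gives 2061-11-09.
Applying '+222 days' to 2061-11-09: counting 222 days forward gives 2062-06-19.
Adding -13 months to 2062-06-19 gives 2061-05-19.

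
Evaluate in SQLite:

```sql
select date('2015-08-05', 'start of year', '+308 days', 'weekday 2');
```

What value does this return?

2015-11-10

`start of year` rewinds 2015-08-05 to 2015-01-01.
Applying '+308 days' to 2015-01-01: counting 308 days forward gives 2015-11-05.
`weekday 2` advances to the next Tuesday; 2015-11-05 is a Thursday, so it moves forward to 2015-11-10.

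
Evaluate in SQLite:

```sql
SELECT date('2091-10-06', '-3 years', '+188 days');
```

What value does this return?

Adding -3 years to 2091-10-06 gives 2088-10-06.
Applying '+188 days' to 2088-10-06: counting 188 days forward gives 2089-04-12.

2089-04-12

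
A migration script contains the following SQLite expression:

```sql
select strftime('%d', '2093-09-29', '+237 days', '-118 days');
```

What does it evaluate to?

First apply '+237 days', '-118 days': 2093-09-29 → 2094-01-26.
`%d` extracts the 2-digit day of month: 26.

26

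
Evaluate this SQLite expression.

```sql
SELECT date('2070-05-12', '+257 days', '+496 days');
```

Applying '+257 days' to 2070-05-12: counting 257 days forward gives 2071-01-24.
Applying '+496 days' to 2071-01-24: counting 496 days forward gives 2072-06-03.

2072-06-03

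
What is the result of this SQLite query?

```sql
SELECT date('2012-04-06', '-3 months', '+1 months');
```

Adding -3 months to 2012-04-06 gives 2012-01-06.
Adding +1 month to 2012-01-06 gives 2012-02-06.

2012-02-06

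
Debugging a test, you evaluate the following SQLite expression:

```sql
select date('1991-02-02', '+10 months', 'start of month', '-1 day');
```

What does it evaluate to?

1991-11-30

Adding +10 months to 1991-02-02 gives 1991-12-02.
`start of month` rewinds 1991-12-02 to 1991-12-01.
Going back 1 day from 1991-12-01 reaches 1991-11-30 (last day of November, 30 days).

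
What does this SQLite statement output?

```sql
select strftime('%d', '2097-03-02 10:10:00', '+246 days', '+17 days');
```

20

First apply '+246 days', '+17 days': 2097-03-02 10:10:00 → 2097-11-20 10:10:00.
`%d` extracts the 2-digit day of month: 20.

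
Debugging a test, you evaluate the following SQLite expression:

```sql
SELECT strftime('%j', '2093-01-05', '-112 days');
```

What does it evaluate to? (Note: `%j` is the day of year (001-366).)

First apply '-112 days': 2093-01-05 → 2092-09-15.
Day-of-year for 2092-09-15: days since 2092-01-01 inclusive = 259, zero-padded to 259.

259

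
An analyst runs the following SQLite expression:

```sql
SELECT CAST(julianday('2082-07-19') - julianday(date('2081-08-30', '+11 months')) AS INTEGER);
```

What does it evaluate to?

Adding +11 months to 2081-08-30 gives 2082-07-30.
Both dates are in July 2082: 30 − 19 = 11.
The subtraction is earlier − later, so the result is −11 → -11.

-11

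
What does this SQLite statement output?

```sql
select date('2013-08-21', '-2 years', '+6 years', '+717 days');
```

Adding -2 years to 2013-08-21 gives 2011-08-21.
Adding +6 years to 2011-08-21 gives 2017-08-21.
Applying '+717 days' to 2017-08-21: counting 717 days forward gives 2019-08-08.

2019-08-08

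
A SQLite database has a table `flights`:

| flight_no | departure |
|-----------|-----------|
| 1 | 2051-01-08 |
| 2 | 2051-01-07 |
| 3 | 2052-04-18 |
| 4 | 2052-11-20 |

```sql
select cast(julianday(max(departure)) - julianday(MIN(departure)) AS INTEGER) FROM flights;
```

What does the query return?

683

MIN = 2051-01-07, MAX = 2052-11-20.
24 days remain in January 2051 after the 7th (31 − 7).
Full months from February 2051 through October 2052 contribute their day counts.
Then 20 days into November 2052.
Total: 24 + 28 + 31 + 30 + 31 + 30 + 31 + 31 + 30 + 31 + 30 + 31 + 31 + 29 + 31 + 30 + 31 + 30 + 31 + 31 + 30 + 31 + 20 = 683.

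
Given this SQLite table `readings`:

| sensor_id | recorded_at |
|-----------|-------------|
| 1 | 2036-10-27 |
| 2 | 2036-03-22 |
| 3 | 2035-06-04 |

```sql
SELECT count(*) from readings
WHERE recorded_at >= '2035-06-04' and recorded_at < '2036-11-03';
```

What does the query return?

3

Rows in [2035-06-04, 2036-11-03): 2036-10-27, 2036-03-22, 2035-06-04 → 3 rows.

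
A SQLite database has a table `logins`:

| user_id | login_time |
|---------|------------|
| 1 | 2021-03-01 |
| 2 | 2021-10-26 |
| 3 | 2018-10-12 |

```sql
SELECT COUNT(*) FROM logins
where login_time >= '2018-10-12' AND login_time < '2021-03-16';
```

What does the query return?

Rows in [2018-10-12, 2021-03-16): 2021-03-01, 2018-10-12 → 2 rows.

2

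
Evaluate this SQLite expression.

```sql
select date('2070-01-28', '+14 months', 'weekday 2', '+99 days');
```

Adding +14 months to 2070-01-28 gives 2071-03-28.
`weekday 2` advances to the next Tuesday; 2071-03-28 is a Saturday, so it moves forward to 2071-03-31.
Applying '+99 days' to 2071-03-31: counting 99 days forward gives 2071-07-08.

2071-07-08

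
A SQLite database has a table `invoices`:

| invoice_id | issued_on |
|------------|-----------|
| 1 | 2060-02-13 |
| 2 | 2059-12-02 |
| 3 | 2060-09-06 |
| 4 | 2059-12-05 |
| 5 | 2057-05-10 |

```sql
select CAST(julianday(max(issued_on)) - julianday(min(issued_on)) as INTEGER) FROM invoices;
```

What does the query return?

MIN = 2057-05-10, MAX = 2060-09-06.
21 days remain in May 2057 after the 10th (31 − 10).
Full months from June 2057 through August 2060 contribute their day counts.
Then 6 days into September 2060.
Total: 21 + 30 + 31 + 31 + 30 + 31 + 30 + 31 + 31 + 28 + 31 + 30 + 31 + 30 + 31 + 31 + 30 + 31 + 30 + 31 + 31 + 28 + 31 + 30 + 31 + 30 + 31 + 31 + 30 + 31 + 30 + 31 + 31 + 29 + 31 + 30 + 31 + 30 + 31 + 31 + 6 = 1215.

1215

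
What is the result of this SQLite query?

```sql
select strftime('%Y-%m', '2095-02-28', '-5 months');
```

First apply '-5 months': 2095-02-28 → 2094-09-28.
`%Y-%m` extracts the year-month: 2094-09.

2094-09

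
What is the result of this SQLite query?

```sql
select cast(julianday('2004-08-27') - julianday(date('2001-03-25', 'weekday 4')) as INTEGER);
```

`weekday 4` advances to the next Thursday; 2001-03-25 is a Sunday, so it moves forward to 2001-03-29.
2 days remain in March 2001 after the 29th (31 − 29).
Full months from April 2001 through July 2004 contribute their day counts.
Then 27 days into August 2004.
Total: 2 + 30 + 31 + 30 + 31 + 31 + 30 + 31 + 30 + 31 + 31 + 28 + 31 + 30 + 31 + 30 + 31 + 31 + 30 + 31 + 30 + 31 + 31 + 28 + 31 + 30 + 31 + 30 + 31 + 31 + 30 + 31 + 30 + 31 + 31 + 29 + 31 + 30 + 31 + 30 + 31 + 27 = 1247.

1247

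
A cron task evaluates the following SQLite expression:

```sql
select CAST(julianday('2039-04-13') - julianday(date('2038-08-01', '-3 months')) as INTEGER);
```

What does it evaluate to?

Adding -3 months to 2038-08-01 gives 2038-05-01.
30 days remain in May 2038 after the 1st (31 − 1).
Full months from June 2038 through March 2039 contribute their day counts.
Then 13 days into April 2039.
Total: 30 + 30 + 31 + 31 + 30 + 31 + 30 + 31 + 31 + 28 + 31 + 13 = 347.

347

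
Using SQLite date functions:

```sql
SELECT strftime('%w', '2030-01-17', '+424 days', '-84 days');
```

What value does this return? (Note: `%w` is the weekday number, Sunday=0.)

1

First apply '+424 days', '-84 days': 2030-01-17 → 2030-12-23.
2030-12-23 is a Monday; with Sunday=0 that is 1.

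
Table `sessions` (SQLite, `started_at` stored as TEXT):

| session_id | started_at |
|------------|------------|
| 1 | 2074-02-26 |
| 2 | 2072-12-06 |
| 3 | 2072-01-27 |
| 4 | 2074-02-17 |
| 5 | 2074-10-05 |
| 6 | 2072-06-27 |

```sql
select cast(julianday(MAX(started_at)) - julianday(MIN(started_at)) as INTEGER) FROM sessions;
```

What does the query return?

MIN = 2072-01-27, MAX = 2074-10-05.
4 days remain in January 2072 after the 27th (31 − 27).
Full months from February 2072 through September 2074 contribute their day counts.
Then 5 days into October 2074.
Total: 4 + 29 + 31 + 30 + 31 + 30 + 31 + 31 + 30 + 31 + 30 + 31 + 31 + 28 + 31 + 30 + 31 + 30 + 31 + 31 + 30 + 31 + 30 + 31 + 31 + 28 + 31 + 30 + 31 + 30 + 31 + 31 + 30 + 5 = 982.

982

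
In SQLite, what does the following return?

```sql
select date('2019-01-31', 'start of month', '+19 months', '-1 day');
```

2020-07-31

`start of month` rewinds 2019-01-31 to 2019-01-01.
Adding +19 months to 2019-01-01 gives 2020-08-01.
Going back 1 day from 2020-08-01 reaches 2020-07-31 (last day of July, 31 days).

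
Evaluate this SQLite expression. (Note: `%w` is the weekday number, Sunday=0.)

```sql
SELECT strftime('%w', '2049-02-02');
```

2049-02-02 is a Tuesday; with Sunday=0 that is 2.

2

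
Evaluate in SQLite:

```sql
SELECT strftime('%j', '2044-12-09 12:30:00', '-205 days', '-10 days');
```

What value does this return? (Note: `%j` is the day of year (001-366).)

First apply '-205 days', '-10 days': 2044-12-09 12:30:00 → 2044-05-08 12:30:00.
Day-of-year for 2044-05-08: days since 2044-01-01 inclusive = 129, zero-padded to 129.

129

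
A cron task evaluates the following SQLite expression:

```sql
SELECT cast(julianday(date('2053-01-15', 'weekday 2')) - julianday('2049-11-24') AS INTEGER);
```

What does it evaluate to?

`weekday 2` advances to the next Tuesday; 2053-01-15 is a Wednesday, so it moves forward to 2053-01-21.
6 days remain in November 2049 after the 24th (30 − 24).
Full months from December 2049 through December 2052 contribute their day counts.
Then 21 days into January 2053.
Total: 6 + 31 + 31 + 28 + 31 + 30 + 31 + 30 + 31 + 31 + 30 + 31 + 30 + 31 + 31 + 28 + 31 + 30 + 31 + 30 + 31 + 31 + 30 + 31 + 30 + 31 + 31 + 29 + 31 + 30 + 31 + 30 + 31 + 31 + 30 + 31 + 30 + 31 + 21 = 1154.

1154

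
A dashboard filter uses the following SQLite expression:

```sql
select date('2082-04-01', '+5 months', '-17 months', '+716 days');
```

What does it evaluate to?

Adding +5 months to 2082-04-01 gives 2082-09-01.
Adding -17 months to 2082-09-01 gives 2081-04-01.
Applying '+716 days' to 2081-04-01: counting 716 days forward gives 2083-03-18.

2083-03-18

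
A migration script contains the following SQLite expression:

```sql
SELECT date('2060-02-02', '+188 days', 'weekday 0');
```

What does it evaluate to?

Applying '+188 days' to 2060-02-02: counting 188 days forward gives 2060-08-08.
`weekday 0` advances to the next Sunday; 2060-08-08 is already a Sunday, so it stays at 2060-08-08.

2060-08-08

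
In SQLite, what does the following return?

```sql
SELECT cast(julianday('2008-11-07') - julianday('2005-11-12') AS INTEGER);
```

1091

18 days remain in November 2005 after the 12th (30 − 12).
Full months from December 2005 through October 2008 contribute their day counts.
Then 7 days into November 2008.
Total: 18 + 31 + 31 + 28 + 31 + 30 + 31 + 30 + 31 + 31 + 30 + 31 + 30 + 31 + 31 + 28 + 31 + 30 + 31 + 30 + 31 + 31 + 30 + 31 + 30 + 31 + 31 + 29 + 31 + 30 + 31 + 30 + 31 + 31 + 30 + 31 + 7 = 1091.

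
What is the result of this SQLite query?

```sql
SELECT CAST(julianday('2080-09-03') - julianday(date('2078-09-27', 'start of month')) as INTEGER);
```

`start of month` rewinds 2078-09-27 to 2078-09-01.
29 days remain in September 2078 after the 1st (30 − 1).
Full months from October 2078 through August 2080 contribute their day counts.
Then 3 days into September 2080.
Total: 29 + 31 + 30 + 31 + 31 + 28 + 31 + 30 + 31 + 30 + 31 + 31 + 30 + 31 + 30 + 31 + 31 + 29 + 31 + 30 + 31 + 30 + 31 + 31 + 3 = 733.

733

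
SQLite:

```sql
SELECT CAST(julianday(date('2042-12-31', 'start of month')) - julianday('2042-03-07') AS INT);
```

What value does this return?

`start of month` rewinds 2042-12-31 to 2042-12-01.
24 days remain in March 2042 after the 7th (31 − 7).
Full months from April 2042 through November 2042 contribute their day counts.
Then 1 day into December 2042.
Total: 24 + 30 + 31 + 30 + 31 + 31 + 30 + 31 + 30 + 1 = 269.

269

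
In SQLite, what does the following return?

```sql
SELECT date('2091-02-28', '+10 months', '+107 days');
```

2092-04-13

Adding +10 months to 2091-02-28 gives 2091-12-28.
Applying '+107 days' to 2091-12-28: counting 107 days forward gives 2092-04-13.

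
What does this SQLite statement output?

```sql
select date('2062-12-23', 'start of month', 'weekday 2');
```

2062-12-05

`start of month` rewinds 2062-12-23 to 2062-12-01.
`weekday 2` advances to the next Tuesday; 2062-12-01 is a Friday, so it moves forward to 2062-12-05.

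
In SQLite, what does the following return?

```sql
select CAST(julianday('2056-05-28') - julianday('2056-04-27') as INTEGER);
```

3 days remain in April 2056 after the 27th (30 − 27).
Then 28 days into May 2056.
Total: 3 + 28 = 31.

31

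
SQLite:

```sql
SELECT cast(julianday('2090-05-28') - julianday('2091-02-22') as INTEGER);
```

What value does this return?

3 days remain in May 2090 after the 28th (31 − 28).
Full months from June 2090 through January 2091 contribute their day counts.
Then 22 days into February 2091.
Total: 3 + 30 + 31 + 31 + 30 + 31 + 30 + 31 + 31 + 22 = 270.
The subtraction is earlier − later, so the result is −270 → -270.

-270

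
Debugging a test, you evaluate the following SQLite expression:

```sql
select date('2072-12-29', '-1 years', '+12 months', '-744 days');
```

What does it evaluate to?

Adding -1 year to 2072-12-29 gives 2071-12-29.
Adding +12 months to 2071-12-29 gives 2072-12-29.
Applying '-744 days' to 2072-12-29: counting 744 days back gives 2070-12-16.

2070-12-16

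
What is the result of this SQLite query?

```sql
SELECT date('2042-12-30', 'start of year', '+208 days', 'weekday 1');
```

2042-07-28

`start of year` rewinds 2042-12-30 to 2042-01-01.
Applying '+208 days' to 2042-01-01: counting 208 days forward gives 2042-07-28.
`weekday 1` advances to the next Monday; 2042-07-28 is already a Monday, so it stays at 2042-07-28.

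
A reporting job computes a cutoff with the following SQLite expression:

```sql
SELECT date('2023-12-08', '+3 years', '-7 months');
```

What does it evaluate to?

Adding +3 years to 2023-12-08 gives 2026-12-08.
Adding -7 months to 2026-12-08 gives 2026-05-08.

2026-05-08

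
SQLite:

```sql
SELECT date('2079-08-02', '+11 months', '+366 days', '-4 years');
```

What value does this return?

2077-07-03

Adding +11 months to 2079-08-02 gives 2080-07-02.
Applying '+366 days' to 2080-07-02: counting 366 days forward gives 2081-07-03.
Adding -4 years to 2081-07-03 gives 2077-07-03.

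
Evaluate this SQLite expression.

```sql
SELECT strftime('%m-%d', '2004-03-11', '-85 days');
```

12-17

First apply '-85 days': 2004-03-11 → 2003-12-17.
`%m-%d` extracts the month-day: 12-17.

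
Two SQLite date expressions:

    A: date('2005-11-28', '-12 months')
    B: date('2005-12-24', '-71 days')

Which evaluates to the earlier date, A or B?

A = 2004-11-28.
B = 2005-10-14.
A is earlier.

A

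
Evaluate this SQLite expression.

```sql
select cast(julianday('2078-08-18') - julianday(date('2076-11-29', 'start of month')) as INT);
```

655

`start of month` rewinds 2076-11-29 to 2076-11-01.
29 days remain in November 2076 after the 1st (30 − 1).
Full months from December 2076 through July 2078 contribute their day counts.
Then 18 days into August 2078.
Total: 29 + 31 + 31 + 28 + 31 + 30 + 31 + 30 + 31 + 31 + 30 + 31 + 30 + 31 + 31 + 28 + 31 + 30 + 31 + 30 + 31 + 18 = 655.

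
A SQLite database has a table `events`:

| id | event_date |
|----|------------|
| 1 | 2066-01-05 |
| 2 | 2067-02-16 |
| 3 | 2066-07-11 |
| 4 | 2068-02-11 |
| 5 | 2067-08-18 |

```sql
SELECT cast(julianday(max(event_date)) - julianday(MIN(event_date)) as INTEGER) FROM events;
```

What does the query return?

767

MIN = 2066-01-05, MAX = 2068-02-11.
26 days remain in January 2066 after the 5th (31 − 5).
Full months from February 2066 through January 2068 contribute their day counts.
Then 11 days into February 2068.
Total: 26 + 28 + 31 + 30 + 31 + 30 + 31 + 31 + 30 + 31 + 30 + 31 + 31 + 28 + 31 + 30 + 31 + 30 + 31 + 31 + 30 + 31 + 30 + 31 + 31 + 11 = 767.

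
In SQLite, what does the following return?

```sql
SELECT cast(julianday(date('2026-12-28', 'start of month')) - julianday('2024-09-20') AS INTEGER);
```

`start of month` rewinds 2026-12-28 to 2026-12-01.
10 days remain in September 2024 after the 20th (30 − 20).
Full months from October 2024 through November 2026 contribute their day counts.
Then 1 day into December 2026.
Total: 10 + 31 + 30 + 31 + 31 + 28 + 31 + 30 + 31 + 30 + 31 + 31 + 30 + 31 + 30 + 31 + 31 + 28 + 31 + 30 + 31 + 30 + 31 + 31 + 30 + 31 + 30 + 1 = 802.

802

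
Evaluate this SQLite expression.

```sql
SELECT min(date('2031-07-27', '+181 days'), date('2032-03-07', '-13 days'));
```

date('2031-07-27', '+181 days') → 2032-01-24.
date('2032-03-07', '-13 days') → 2032-02-23.
Earlier of the two is 2032-01-24.

2032-01-24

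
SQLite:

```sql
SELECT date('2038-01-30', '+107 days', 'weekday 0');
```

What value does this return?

Applying '+107 days' to 2038-01-30: counting 107 days forward gives 2038-05-17.
`weekday 0` advances to the next Sunday; 2038-05-17 is a Monday, so it moves forward to 2038-05-23.

2038-05-23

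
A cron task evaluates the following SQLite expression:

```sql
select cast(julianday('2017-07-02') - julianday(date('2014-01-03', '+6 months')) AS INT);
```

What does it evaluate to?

Adding +6 months to 2014-01-03 gives 2014-07-03.
28 days remain in July 2014 after the 3rd (31 − 3).
Full months from August 2014 through June 2017 contribute their day counts.
Then 2 days into July 2017.
Total: 28 + 31 + 30 + 31 + 30 + 31 + 31 + 28 + 31 + 30 + 31 + 30 + 31 + 31 + 30 + 31 + 30 + 31 + 31 + 29 + 31 + 30 + 31 + 30 + 31 + 31 + 30 + 31 + 30 + 31 + 31 + 28 + 31 + 30 + 31 + 30 + 2 = 1095.

1095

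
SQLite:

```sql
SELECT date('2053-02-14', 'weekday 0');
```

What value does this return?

`weekday 0` advances to the next Sunday; 2053-02-14 is a Friday, so it moves forward to 2053-02-16.

2053-02-16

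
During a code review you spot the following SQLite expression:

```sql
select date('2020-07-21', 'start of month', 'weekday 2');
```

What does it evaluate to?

`start of month` rewinds 2020-07-21 to 2020-07-01.
`weekday 2` advances to the next Tuesday; 2020-07-01 is a Wednesday, so it moves forward to 2020-07-07.

2020-07-07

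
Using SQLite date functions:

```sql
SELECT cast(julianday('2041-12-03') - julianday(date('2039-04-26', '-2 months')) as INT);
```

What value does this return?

1011

Adding -2 months to 2039-04-26 gives 2039-02-26.
2 days remain in February 2039 after the 26th (28 − 26).
Full months from March 2039 through November 2041 contribute their day counts.
Then 3 days into December 2041.
Total: 2 + 31 + 30 + 31 + 30 + 31 + 31 + 30 + 31 + 30 + 31 + 31 + 29 + 31 + 30 + 31 + 30 + 31 + 31 + 30 + 31 + 30 + 31 + 31 + 28 + 31 + 30 + 31 + 30 + 31 + 31 + 30 + 31 + 30 + 3 = 1011.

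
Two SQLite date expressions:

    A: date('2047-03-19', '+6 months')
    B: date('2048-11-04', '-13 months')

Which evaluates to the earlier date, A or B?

A = 2047-09-19.
B = 2047-10-04.
A is earlier.

A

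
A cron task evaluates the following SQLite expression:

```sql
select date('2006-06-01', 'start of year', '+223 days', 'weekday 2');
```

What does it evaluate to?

`start of year` rewinds 2006-06-01 to 2006-01-01.
Applying '+223 days' to 2006-01-01: counting 223 days forward gives 2006-08-12.
`weekday 2` advances to the next Tuesday; 2006-08-12 is a Saturday, so it moves forward to 2006-08-15.

2006-08-15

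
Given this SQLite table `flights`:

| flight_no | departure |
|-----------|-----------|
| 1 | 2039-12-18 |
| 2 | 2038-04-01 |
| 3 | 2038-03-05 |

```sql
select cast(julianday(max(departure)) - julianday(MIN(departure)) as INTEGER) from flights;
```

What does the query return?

653

MIN = 2038-03-05, MAX = 2039-12-18.
26 days remain in March 2038 after the 5th (31 − 5).
Full months from April 2038 through November 2039 contribute their day counts.
Then 18 days into December 2039.
Total: 26 + 30 + 31 + 30 + 31 + 31 + 30 + 31 + 30 + 31 + 31 + 28 + 31 + 30 + 31 + 30 + 31 + 31 + 30 + 31 + 30 + 18 = 653.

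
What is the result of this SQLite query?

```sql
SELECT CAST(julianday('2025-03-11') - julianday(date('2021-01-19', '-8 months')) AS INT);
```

1757

Adding -8 months to 2021-01-19 gives 2020-05-19.
12 days remain in May 2020 after the 19th (31 − 19).
Full months from June 2020 through February 2025 contribute their day counts.
Then 11 days into March 2025.
Total: 12 + 30 + 31 + 31 + 30 + 31 + 30 + 31 + 31 + 28 + 31 + 30 + 31 + 30 + 31 + 31 + 30 + 31 + 30 + 31 + 31 + 28 + 31 + 30 + 31 + 30 + 31 + 31 + 30 + 31 + 30 + 31 + 31 + 28 + 31 + 30 + 31 + 30 + 31 + 31 + 30 + 31 + 30 + 31 + 31 + 29 + 31 + 30 + 31 + 30 + 31 + 31 + 30 + 31 + 30 + 31 + 31 + 28 + 11 = 1757.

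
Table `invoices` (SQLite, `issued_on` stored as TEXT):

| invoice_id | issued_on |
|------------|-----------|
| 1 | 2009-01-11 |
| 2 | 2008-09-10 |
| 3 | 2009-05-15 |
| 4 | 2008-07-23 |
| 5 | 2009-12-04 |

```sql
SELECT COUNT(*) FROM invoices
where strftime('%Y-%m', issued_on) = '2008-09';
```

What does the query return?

1

Rows with year-month 2008-09: 2008-09-10 → 1.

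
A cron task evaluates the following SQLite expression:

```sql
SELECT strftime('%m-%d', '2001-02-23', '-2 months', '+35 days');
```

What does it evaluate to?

First apply '-2 months', '+35 days': 2001-02-23 → 2001-01-27.
`%m-%d` extracts the month-day: 01-27.

01-27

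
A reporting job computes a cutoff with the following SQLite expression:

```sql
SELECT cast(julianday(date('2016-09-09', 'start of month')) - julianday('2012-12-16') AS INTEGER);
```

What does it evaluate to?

1355

`start of month` rewinds 2016-09-09 to 2016-09-01.
15 days remain in December 2012 after the 16th (31 − 16).
Full months from January 2013 through August 2016 contribute their day counts.
Then 1 day into September 2016.
Total: 15 + 31 + 28 + 31 + 30 + 31 + 30 + 31 + 31 + 30 + 31 + 30 + 31 + 31 + 28 + 31 + 30 + 31 + 30 + 31 + 31 + 30 + 31 + 30 + 31 + 31 + 28 + 31 + 30 + 31 + 30 + 31 + 31 + 30 + 31 + 30 + 31 + 31 + 29 + 31 + 30 + 31 + 30 + 31 + 31 + 1 = 1355.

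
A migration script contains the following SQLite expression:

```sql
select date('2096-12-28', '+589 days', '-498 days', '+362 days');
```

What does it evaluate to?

Applying '+589 days' to 2096-12-28: counting 589 days forward gives 2098-08-09.
Applying '-498 days' to 2098-08-09: counting 498 days back gives 2097-03-29.
Applying '+362 days' to 2097-03-29: counting 362 days forward gives 2098-03-26.

2098-03-26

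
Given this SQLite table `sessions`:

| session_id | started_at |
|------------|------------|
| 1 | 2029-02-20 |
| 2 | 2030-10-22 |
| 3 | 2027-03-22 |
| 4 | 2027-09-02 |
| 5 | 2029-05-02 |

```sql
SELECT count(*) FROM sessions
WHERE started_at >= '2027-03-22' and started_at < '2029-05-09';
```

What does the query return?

4

Rows in [2027-03-22, 2029-05-09): 2029-02-20, 2027-03-22, 2027-09-02, 2029-05-02 → 4 rows.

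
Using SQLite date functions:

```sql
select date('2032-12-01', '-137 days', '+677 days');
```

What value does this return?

2034-05-25

Applying '-137 days' to 2032-12-01: counting 137 days back gives 2032-07-17.
Applying '+677 days' to 2032-07-17: counting 677 days forward gives 2034-05-25.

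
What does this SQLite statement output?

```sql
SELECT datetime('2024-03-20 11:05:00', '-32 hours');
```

2024-03-19 03:05:00

-32 hours from 2024-03-20 11:05:00 is 2024-03-19 03:05:00 (crosses midnight).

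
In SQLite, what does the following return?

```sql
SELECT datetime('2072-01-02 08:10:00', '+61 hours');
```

+61 hours from 2072-01-02 08:10:00 is 2072-01-04 21:10:00 (crosses midnight).

2072-01-04 21:10:00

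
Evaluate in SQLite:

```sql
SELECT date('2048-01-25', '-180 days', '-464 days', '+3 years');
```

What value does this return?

Applying '-180 days' to 2048-01-25: counting 180 days back gives 2047-07-29.
Applying '-464 days' to 2047-07-29: counting 464 days back gives 2046-04-21.
Adding +3 years to 2046-04-21 gives 2049-04-21.

2049-04-21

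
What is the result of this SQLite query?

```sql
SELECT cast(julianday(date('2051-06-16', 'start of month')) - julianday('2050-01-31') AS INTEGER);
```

486

`start of month` rewinds 2051-06-16 to 2051-06-01.
0 days remain in January 2050 after the 31st (31 − 31).
Full months from February 2050 through May 2051 contribute their day counts.
Then 1 day into June 2051.
Total: 0 + 28 + 31 + 30 + 31 + 30 + 31 + 31 + 30 + 31 + 30 + 31 + 31 + 28 + 31 + 30 + 31 + 1 = 486.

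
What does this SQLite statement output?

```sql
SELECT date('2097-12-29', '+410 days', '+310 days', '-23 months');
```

2098-01-19

Applying '+410 days' to 2097-12-29: counting 410 days forward gives 2099-02-12.
Applying '+310 days' to 2099-02-12: counting 310 days forward gives 2099-12-19.
Adding -23 months to 2099-12-19 gives 2098-01-19.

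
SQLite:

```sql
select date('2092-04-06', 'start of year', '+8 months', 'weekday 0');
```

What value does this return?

`start of year` rewinds 2092-04-06 to 2092-01-01.
Adding +8 months to 2092-01-01 gives 2092-09-01.
`weekday 0` advances to the next Sunday; 2092-09-01 is a Monday, so it moves forward to 2092-09-07.

2092-09-07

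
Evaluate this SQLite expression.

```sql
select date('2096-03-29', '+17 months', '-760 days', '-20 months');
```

2093-12-01

Adding +17 months to 2096-03-29 gives 2097-08-29.
Applying '-760 days' to 2097-08-29: counting 760 days back gives 2095-07-31.
Adding -20 months to 2095-07-31 targets 2093-11-31. November 2093 has only 30 days, so SQLite normalizes the 1-day overflow forward to 2093-12-01.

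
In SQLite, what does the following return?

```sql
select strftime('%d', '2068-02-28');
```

`%d` extracts the 2-digit day of month: 28.

28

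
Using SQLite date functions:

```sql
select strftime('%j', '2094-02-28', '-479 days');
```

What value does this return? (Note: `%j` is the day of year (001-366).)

First apply '-479 days': 2094-02-28 → 2092-11-06.
Day-of-year for 2092-11-06: days since 2092-01-01 inclusive = 311, zero-padded to 311.

311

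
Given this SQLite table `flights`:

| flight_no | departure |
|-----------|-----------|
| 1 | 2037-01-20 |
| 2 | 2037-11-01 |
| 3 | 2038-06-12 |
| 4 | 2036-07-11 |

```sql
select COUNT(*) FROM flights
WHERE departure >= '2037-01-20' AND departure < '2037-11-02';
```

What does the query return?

Rows in [2037-01-20, 2037-11-02): 2037-01-20, 2037-11-01 → 2 rows.

2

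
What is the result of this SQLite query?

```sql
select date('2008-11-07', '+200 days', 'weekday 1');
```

2009-06-01

Applying '+200 days' to 2008-11-07: counting 200 days forward gives 2009-05-26.
`weekday 1` advances to the next Monday; 2009-05-26 is a Tuesday, so it moves forward to 2009-06-01.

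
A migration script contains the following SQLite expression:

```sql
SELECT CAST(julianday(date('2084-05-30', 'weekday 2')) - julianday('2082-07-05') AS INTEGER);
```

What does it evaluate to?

`weekday 2` advances to the next Tuesday; 2084-05-30 is already a Tuesday, so it stays at 2084-05-30.
26 days remain in July 2082 after the 5th (31 − 5).
Full months from August 2082 through April 2084 contribute their day counts.
Then 30 days into May 2084.
Total: 26 + 31 + 30 + 31 + 30 + 31 + 31 + 28 + 31 + 30 + 31 + 30 + 31 + 31 + 30 + 31 + 30 + 31 + 31 + 29 + 31 + 30 + 30 = 695.

695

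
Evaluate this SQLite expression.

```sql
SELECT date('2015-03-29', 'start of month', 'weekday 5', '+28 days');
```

2015-04-03

`start of month` rewinds 2015-03-29 to 2015-03-01.
`weekday 5` advances to the next Friday; 2015-03-01 is a Sunday, so it moves forward to 2015-03-06.
March 2015 has 31 days; 25 remain after the 6th, so 26 days reach 2015-04-01.
Advancing 2 more days within April lands on 2015-04-03.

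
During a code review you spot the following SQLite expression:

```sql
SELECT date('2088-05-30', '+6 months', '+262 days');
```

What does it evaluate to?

Adding +6 months to 2088-05-30 gives 2088-11-30.
Applying '+262 days' to 2088-11-30: counting 262 days forward gives 2089-08-19.

2089-08-19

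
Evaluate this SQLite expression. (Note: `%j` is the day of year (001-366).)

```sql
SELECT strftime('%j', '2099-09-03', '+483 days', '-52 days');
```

First apply '+483 days', '-52 days': 2099-09-03 → 2100-11-08.
Day-of-year for 2100-11-08: days since 2100-01-01 inclusive = 312, zero-padded to 312.

312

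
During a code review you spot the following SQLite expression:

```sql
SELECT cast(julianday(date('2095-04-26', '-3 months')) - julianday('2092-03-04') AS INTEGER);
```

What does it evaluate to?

1058

Adding -3 months to 2095-04-26 gives 2095-01-26.
27 days remain in March 2092 after the 4th (31 − 4).
Full months from April 2092 through December 2094 contribute their day counts.
Then 26 days into January 2095.
Total: 27 + 30 + 31 + 30 + 31 + 31 + 30 + 31 + 30 + 31 + 31 + 28 + 31 + 30 + 31 + 30 + 31 + 31 + 30 + 31 + 30 + 31 + 31 + 28 + 31 + 30 + 31 + 30 + 31 + 31 + 30 + 31 + 30 + 31 + 26 = 1058.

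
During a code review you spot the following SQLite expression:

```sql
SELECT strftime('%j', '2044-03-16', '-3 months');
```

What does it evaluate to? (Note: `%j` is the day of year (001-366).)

350

First apply '-3 months': 2044-03-16 → 2043-12-16.
Day-of-year for 2043-12-16: days since 2043-01-01 inclusive = 350, zero-padded to 350.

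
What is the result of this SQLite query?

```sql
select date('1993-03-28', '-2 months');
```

Adding -2 months to 1993-03-28 gives 1993-01-28.

1993-01-28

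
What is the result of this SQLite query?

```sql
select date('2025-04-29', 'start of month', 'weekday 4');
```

`start of month` rewinds 2025-04-29 to 2025-04-01.
`weekday 4` advances to the next Thursday; 2025-04-01 is a Tuesday, so it moves forward to 2025-04-03.

2025-04-03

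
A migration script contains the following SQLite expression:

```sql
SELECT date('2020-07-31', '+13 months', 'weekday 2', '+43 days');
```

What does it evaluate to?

Adding +13 months to 2020-07-31 gives 2021-08-31.
`weekday 2` advances to the next Tuesday; 2021-08-31 is already a Tuesday, so it stays at 2021-08-31.
Applying '+43 days' to 2021-08-31: counting 43 days forward gives 2021-10-13.

2021-10-13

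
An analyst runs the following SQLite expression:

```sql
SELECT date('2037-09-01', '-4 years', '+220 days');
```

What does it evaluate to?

Adding -4 years to 2037-09-01 gives 2033-09-01.
Applying '+220 days' to 2033-09-01: counting 220 days forward gives 2034-04-09.

2034-04-09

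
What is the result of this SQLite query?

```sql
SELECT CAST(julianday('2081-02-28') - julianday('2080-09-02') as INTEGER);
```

179

28 days remain in September 2080 after the 2nd (30 − 2).
October 2080: 31 days.
November 2080: 30 days.
December 2080: 31 days.
January 2081: 31 days.
Then 28 days into February 2081.
Total: 28 + 31 + 30 + 31 + 31 + 28 = 179.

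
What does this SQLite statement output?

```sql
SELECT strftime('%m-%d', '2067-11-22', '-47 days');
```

10-06

First apply '-47 days': 2067-11-22 → 2067-10-06.
`%m-%d` extracts the month-day: 10-06.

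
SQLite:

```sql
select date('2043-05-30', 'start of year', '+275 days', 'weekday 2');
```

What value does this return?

2043-10-06

`start of year` rewinds 2043-05-30 to 2043-01-01.
Applying '+275 days' to 2043-01-01: counting 275 days forward gives 2043-10-03.
`weekday 2` advances to the next Tuesday; 2043-10-03 is a Saturday, so it moves forward to 2043-10-06.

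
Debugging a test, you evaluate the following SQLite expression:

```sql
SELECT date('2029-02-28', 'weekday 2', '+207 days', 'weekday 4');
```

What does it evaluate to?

2029-10-04

`weekday 2` advances to the next Tuesday; 2029-02-28 is a Wednesday, so it moves forward to 2029-03-06.
Applying '+207 days' to 2029-03-06: counting 207 days forward gives 2029-09-29.
`weekday 4` advances to the next Thursday; 2029-09-29 is a Saturday, so it moves forward to 2029-10-04.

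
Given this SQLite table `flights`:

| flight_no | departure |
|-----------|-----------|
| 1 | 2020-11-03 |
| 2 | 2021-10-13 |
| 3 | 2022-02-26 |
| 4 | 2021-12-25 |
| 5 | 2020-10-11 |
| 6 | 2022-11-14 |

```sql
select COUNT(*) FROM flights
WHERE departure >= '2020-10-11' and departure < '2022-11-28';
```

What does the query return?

6

Rows in [2020-10-11, 2022-11-28): 2020-11-03, 2021-10-13, 2022-02-26, 2021-12-25, 2020-10-11, 2022-11-14 → 6 rows.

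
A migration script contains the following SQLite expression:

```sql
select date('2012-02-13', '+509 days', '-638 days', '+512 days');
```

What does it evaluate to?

Applying '+509 days' to 2012-02-13: counting 509 days forward gives 2013-07-06.
Applying '-638 days' to 2013-07-06: counting 638 days back gives 2011-10-07.
Applying '+512 days' to 2011-10-07: counting 512 days forward gives 2013-03-02.

2013-03-02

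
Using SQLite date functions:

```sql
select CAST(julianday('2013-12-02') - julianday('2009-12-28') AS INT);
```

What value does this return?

3 days remain in December 2009 after the 28th (31 − 28).
Full months from January 2010 through November 2013 contribute their day counts.
Then 2 days into December 2013.
Total: 3 + 31 + 28 + 31 + 30 + 31 + 30 + 31 + 31 + 30 + 31 + 30 + 31 + 31 + 28 + 31 + 30 + 31 + 30 + 31 + 31 + 30 + 31 + 30 + 31 + 31 + 29 + 31 + 30 + 31 + 30 + 31 + 31 + 30 + 31 + 30 + 31 + 31 + 28 + 31 + 30 + 31 + 30 + 31 + 31 + 30 + 31 + 30 + 2 = 1435.

1435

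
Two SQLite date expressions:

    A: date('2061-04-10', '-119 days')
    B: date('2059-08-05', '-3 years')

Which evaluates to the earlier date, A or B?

A = 2060-12-12.
B = 2056-08-05.
B is earlier.

B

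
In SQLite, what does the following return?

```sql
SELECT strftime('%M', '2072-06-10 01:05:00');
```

05

`%M` extracts the 2-digit minute: 05.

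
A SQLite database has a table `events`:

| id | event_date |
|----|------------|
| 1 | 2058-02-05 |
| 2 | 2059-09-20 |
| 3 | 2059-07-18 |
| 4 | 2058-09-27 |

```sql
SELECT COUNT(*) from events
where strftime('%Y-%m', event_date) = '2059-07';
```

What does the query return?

1

Rows with year-month 2059-07: 2059-07-18 → 1.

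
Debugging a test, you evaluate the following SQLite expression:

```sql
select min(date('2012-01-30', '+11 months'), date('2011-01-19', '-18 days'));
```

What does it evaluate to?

date('2012-01-30', '+11 months') → 2012-12-30.
date('2011-01-19', '-18 days') → 2011-01-01.
Earlier of the two is 2011-01-01.

2011-01-01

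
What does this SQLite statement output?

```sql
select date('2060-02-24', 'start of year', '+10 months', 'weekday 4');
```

`start of year` rewinds 2060-02-24 to 2060-01-01.
Adding +10 months to 2060-01-01 gives 2060-11-01.
`weekday 4` advances to the next Thursday; 2060-11-01 is a Monday, so it moves forward to 2060-11-04.

2060-11-04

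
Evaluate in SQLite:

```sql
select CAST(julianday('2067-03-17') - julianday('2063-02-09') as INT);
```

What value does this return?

19 days remain in February 2063 after the 9th (28 − 9).
Full months from March 2063 through February 2067 contribute their day counts.
Then 17 days into March 2067.
Total: 19 + 31 + 30 + 31 + 30 + 31 + 31 + 30 + 31 + 30 + 31 + 31 + 29 + 31 + 30 + 31 + 30 + 31 + 31 + 30 + 31 + 30 + 31 + 31 + 28 + 31 + 30 + 31 + 30 + 31 + 31 + 30 + 31 + 30 + 31 + 31 + 28 + 31 + 30 + 31 + 30 + 31 + 31 + 30 + 31 + 30 + 31 + 31 + 28 + 17 = 1497.

1497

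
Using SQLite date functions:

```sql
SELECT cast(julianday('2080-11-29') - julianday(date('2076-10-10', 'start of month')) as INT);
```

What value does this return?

`start of month` rewinds 2076-10-10 to 2076-10-01.
30 days remain in October 2076 after the 1st (31 − 1).
Full months from November 2076 through October 2080 contribute their day counts.
Then 29 days into November 2080.
Total: 30 + 30 + 31 + 31 + 28 + 31 + 30 + 31 + 30 + 31 + 31 + 30 + 31 + 30 + 31 + 31 + 28 + 31 + 30 + 31 + 30 + 31 + 31 + 30 + 31 + 30 + 31 + 31 + 28 + 31 + 30 + 31 + 30 + 31 + 31 + 30 + 31 + 30 + 31 + 31 + 29 + 31 + 30 + 31 + 30 + 31 + 31 + 30 + 31 + 29 = 1520.

1520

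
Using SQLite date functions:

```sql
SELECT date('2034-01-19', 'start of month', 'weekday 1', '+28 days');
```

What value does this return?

2034-01-30

`start of month` rewinds 2034-01-19 to 2034-01-01.
`weekday 1` advances to the next Monday; 2034-01-01 is a Sunday, so it moves forward to 2034-01-02.
Advancing 28 more days within January lands on 2034-01-30.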